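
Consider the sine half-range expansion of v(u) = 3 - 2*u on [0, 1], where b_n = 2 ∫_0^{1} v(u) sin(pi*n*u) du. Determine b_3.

8/(3*pi)

b_3 = 2 ∫_0^{1} (3 - 2*u) sin(3*pi*u) du.
Integrating by parts (boundary term plus one more integral), an antiderivative of (3 - 2*u) sin(3*pi*u) is 2*u*cos(3*pi*u)/(3*pi) - 2*sin(3*pi*u)/(9*pi**2) - cos(3*pi*u)/pi; evaluating from 0 to 1: ∫_{0}^{1} (3 - 2*u) sin(3*pi*u) du = (1/(3*pi)) - (-1/pi) = 4/(3*pi).
Hence b_3 = 2·(4/(3*pi)) = 8/(3*pi).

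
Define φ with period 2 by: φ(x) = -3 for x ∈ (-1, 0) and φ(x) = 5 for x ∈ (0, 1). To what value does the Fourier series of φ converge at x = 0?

1

At x = 0 the one-sided limits are φ(0^-) = -3 and φ(0^+) = 5.
By Dirichlet's theorem the series converges to their average, [(-3) + (5)]/2 = 1.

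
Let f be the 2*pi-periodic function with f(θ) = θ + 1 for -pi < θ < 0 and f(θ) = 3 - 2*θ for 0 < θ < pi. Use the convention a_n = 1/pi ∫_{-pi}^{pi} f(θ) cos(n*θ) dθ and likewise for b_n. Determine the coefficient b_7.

(4 - pi)/(7*pi)

b_7 = 1/pi ∫_{-pi}^{pi} f(θ) sin(7*θ) dθ.
Split the integral at the breakpoints.
Integrating by parts (boundary term plus one more integral), an antiderivative of (θ + 1) sin(7*θ) is -θ*cos(7*θ)/7 + sin(7*θ)/49 - cos(7*θ)/7; evaluating from -pi to 0: ∫_{-pi}^{0} (θ + 1) sin(7*θ) dθ = (-1/7) - (1/7 - pi/7) = -2/7 + pi/7.
Integrating by parts (boundary term plus one more integral), an antiderivative of (3 - 2*θ) sin(7*θ) is 2*θ*cos(7*θ)/7 - 2*sin(7*θ)/49 - 3*cos(7*θ)/7; evaluating from 0 to pi: ∫_{0}^{pi} (3 - 2*θ) sin(7*θ) dθ = (3/7 - 2*pi/7) - (-3/7) = 6/7 - 2*pi/7.
Summing the pieces and multiplying by (1/pi) gives b_7 = (4 - pi)/(7*pi).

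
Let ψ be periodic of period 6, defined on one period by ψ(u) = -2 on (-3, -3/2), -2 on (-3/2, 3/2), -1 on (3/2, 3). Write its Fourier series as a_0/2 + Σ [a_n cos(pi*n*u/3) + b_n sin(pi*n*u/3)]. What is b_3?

b_3 = 1/3 ∫_{-3}^{3} ψ(u) sin(pi*u) du.
Split the integral at the breakpoints.
Directly, an antiderivative of (-2) sin(pi*u) is 2*cos(pi*u)/pi; evaluating from -3 to -3/2: ∫_{-3}^{-3/2} (-2) sin(pi*u) du = (0) - (-2/pi) = 2/pi.
Directly, an antiderivative of (-2) sin(pi*u) is 2*cos(pi*u)/pi; evaluating from -3/2 to 3/2: ∫_{-3/2}^{3/2} (-2) sin(pi*u) du = (0) - (0) = 0.
Directly, an antiderivative of (-1) sin(pi*u) is cos(pi*u)/pi; evaluating from 3/2 to 3: ∫_{3/2}^{3} (-1) sin(pi*u) du = (-1/pi) - (0) = -1/pi.
Summing the pieces and multiplying by (1/3) gives b_3 = 1/(3*pi).

1/(3*pi)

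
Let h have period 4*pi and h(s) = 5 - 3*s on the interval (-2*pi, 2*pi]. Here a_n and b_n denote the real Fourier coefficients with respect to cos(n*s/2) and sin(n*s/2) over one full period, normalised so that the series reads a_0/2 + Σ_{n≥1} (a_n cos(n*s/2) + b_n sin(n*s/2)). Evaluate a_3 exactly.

0

a_3 = (1/(2*pi)) ∫_{-2*pi}^{2*pi} h(s) cos(3*s/2) ds.
Integrating by parts (boundary term plus one more integral), an antiderivative of (5 - 3*s) cos(3*s/2) is -2*s*sin(3*s/2) + 10*sin(3*s/2)/3 - 4*cos(3*s/2)/3; evaluating from -2*pi to 2*pi: ∫_{-2*pi}^{2*pi} (5 - 3*s) cos(3*s/2) ds = (4/3) - (4/3) = 0.
Hence a_3 = (1/(2*pi))·(0) = 0.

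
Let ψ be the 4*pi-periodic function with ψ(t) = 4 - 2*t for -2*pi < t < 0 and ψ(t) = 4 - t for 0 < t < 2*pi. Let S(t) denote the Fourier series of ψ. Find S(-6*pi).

pi + 4

t = -6*pi differs from t = 2*pi by -2 full period(s), and the series is 4*pi-periodic.
At t = 2*pi the one-sided limits are ψ(2*pi^-) = 4 - 2*pi and ψ(2*pi^+) = 4 + 4*pi.
By Dirichlet's theorem the series converges to their average, [(4 - 2*pi) + (4 + 4*pi)]/2 = pi + 4.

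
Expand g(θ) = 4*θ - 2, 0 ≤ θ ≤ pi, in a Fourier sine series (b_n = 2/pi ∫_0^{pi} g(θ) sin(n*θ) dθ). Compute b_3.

b_3 = 2/pi ∫_0^{pi} (4*θ - 2) sin(3*θ) dθ.
Integrating by parts (boundary term plus one more integral), an antiderivative of (4*θ - 2) sin(3*θ) is -4*θ*cos(3*θ)/3 + 4*sin(3*θ)/9 + 2*cos(3*θ)/3; evaluating from 0 to pi: ∫_{0}^{pi} (4*θ - 2) sin(3*θ) dθ = (-2/3 + 4*pi/3) - (2/3) = -4/3 + 4*pi/3.
Hence b_3 = (2/pi)·(-4/3 + 4*pi/3) = 8*(-1 + pi)/(3*pi).

8*(-1 + pi)/(3*pi)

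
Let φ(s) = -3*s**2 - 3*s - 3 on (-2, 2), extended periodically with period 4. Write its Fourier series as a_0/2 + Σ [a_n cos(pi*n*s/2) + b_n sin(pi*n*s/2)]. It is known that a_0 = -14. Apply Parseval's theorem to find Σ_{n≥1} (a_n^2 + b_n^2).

Parseval: a_0^2/2 + Σ_{n≥1} (a_n^2+b_n^2) = 1/2 ∫_{-2}^{2} φ(s)^2 ds = 738/5.
Subtract a_0^2/2 = 98: Σ (a_n^2+b_n^2) = 248/5.

248/5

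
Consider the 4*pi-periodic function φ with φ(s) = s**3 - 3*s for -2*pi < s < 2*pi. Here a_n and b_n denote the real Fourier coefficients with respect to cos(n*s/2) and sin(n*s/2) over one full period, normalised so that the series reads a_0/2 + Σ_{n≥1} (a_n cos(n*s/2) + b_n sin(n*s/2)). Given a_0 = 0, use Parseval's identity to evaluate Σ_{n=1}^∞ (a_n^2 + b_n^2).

Parseval: a_0^2/2 + Σ_{n≥1} (a_n^2+b_n^2) = (1/(2*pi)) ∫_{-2*pi}^{2*pi} φ(s)^2 ds = 8*pi**2*(-168*pi**2 + 105 + 80*pi**4)/35.
Subtract a_0^2/2 = 0: Σ (a_n^2+b_n^2) = 8*pi**2*(-168*pi**2 + 105 + 80*pi**4)/35.

8*pi**2*(-168*pi**2 + 105 + 80*pi**4)/35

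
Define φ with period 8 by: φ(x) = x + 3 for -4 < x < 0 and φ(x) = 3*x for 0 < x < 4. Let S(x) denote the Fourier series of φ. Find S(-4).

11/2

x = -4 differs from x = 4 by -1 full period(s), and the series is 8-periodic.
At x = 4 the one-sided limits are φ(4^-) = 12 and φ(4^+) = -1.
By Dirichlet's theorem the series converges to their average, [(12) + (-1)]/2 = 11/2.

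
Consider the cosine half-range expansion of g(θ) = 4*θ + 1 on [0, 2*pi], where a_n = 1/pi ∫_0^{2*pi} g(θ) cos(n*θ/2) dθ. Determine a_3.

a_3 = 1/pi ∫_0^{2*pi} (4*θ + 1) cos(3*θ/2) dθ.
Integrating by parts (boundary term plus one more integral), an antiderivative of (4*θ + 1) cos(3*θ/2) is 8*θ*sin(3*θ/2)/3 + 2*sin(3*θ/2)/3 + 16*cos(3*θ/2)/9; evaluating from 0 to 2*pi: ∫_{0}^{2*pi} (4*θ + 1) cos(3*θ/2) dθ = (-16/9) - (16/9) = -32/9.
Hence a_3 = (1/pi)·(-32/9) = -32/(9*pi).

-32/(9*pi)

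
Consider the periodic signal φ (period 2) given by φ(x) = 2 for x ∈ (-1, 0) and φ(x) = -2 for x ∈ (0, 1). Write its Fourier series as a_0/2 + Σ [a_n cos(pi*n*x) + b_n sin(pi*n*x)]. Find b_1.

-8/pi

b_1 = ∫_{-1}^{1} φ(x) sin(pi*x) dx.
φ is odd and sin(pi*x) is odd, so the integrand is even and b_1 = 2 ∫_0^{1} φ(x) sin(pi*x) dx.
Directly, an antiderivative of (-2) sin(pi*x) is 2*cos(pi*x)/pi; evaluating from 0 to 1: ∫_{0}^{1} (-2) sin(pi*x) dx = (-2/pi) - (2/pi) = -4/pi.
Hence b_1 = 2·(-4/pi) = -8/pi.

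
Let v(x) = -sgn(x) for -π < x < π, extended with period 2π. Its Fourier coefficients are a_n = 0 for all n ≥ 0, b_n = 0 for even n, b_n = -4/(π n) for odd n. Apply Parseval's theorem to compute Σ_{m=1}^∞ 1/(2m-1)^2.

pi**2/8

Parseval: Σ b_n^2 = (1/π) ∫_{-π}^{π} v(x)^2 dx = 2.
Only odd n contribute, with b_n^2 = 16/(π^2 n^2), so Σ_{m≥1} 1/(2m-1)^2 = π^2·(2)/16 = pi**2/8.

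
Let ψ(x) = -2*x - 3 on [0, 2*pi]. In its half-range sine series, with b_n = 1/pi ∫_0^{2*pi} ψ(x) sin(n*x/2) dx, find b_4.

2

b_4 = 1/pi ∫_0^{2*pi} (-2*x - 3) sin(2*x) dx.
Integrating by parts (boundary term plus one more integral), an antiderivative of (-2*x - 3) sin(2*x) is x*cos(2*x) - sin(2*x)/2 + 3*cos(2*x)/2; evaluating from 0 to 2*pi: ∫_{0}^{2*pi} (-2*x - 3) sin(2*x) dx = (3/2 + 2*pi) - (3/2) = 2*pi.
Hence b_4 = (1/pi)·(2*pi) = 2.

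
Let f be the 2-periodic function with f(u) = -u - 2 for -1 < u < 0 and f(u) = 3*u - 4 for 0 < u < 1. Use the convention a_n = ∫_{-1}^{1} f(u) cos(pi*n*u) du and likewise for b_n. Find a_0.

a_0 = ∫_{-1}^{1} f(u) du = -4.

-4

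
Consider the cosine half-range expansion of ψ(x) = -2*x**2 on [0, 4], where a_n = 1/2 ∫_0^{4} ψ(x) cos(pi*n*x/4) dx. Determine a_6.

a_6 = 1/2 ∫_0^{4} (-2*x**2) cos(3*pi*x/2) dx.
Integrating by parts twice (tabular method), an antiderivative of (-2*x**2) cos(3*pi*x/2) is -4*x**2*sin(3*pi*x/2)/(3*pi) - 16*x*cos(3*pi*x/2)/(9*pi**2) + 32*sin(3*pi*x/2)/(27*pi**3); evaluating from 0 to 4: ∫_{0}^{4} (-2*x**2) cos(3*pi*x/2) dx = (-64/(9*pi**2)) - (0) = -64/(9*pi**2).
Hence a_6 = (1/2)·(-64/(9*pi**2)) = -32/(9*pi**2).

-32/(9*pi**2)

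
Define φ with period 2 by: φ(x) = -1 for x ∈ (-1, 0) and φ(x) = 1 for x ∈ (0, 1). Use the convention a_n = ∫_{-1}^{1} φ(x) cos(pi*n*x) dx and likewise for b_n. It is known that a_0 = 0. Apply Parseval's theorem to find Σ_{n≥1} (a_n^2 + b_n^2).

2

Parseval: a_0^2/2 + Σ_{n≥1} (a_n^2+b_n^2) = ∫_{-1}^{1} φ(x)^2 dx = 2.
Subtract a_0^2/2 = 0: Σ (a_n^2+b_n^2) = 2.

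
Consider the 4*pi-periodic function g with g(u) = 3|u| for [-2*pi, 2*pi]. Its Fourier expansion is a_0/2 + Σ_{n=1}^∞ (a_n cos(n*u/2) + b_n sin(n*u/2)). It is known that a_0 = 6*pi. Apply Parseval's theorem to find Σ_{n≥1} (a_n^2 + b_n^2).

6*pi**2

Parseval: a_0^2/2 + Σ_{n≥1} (a_n^2+b_n^2) = (1/(2*pi)) ∫_{-2*pi}^{2*pi} g(u)^2 du = 24*pi**2.
Subtract a_0^2/2 = 18*pi**2: Σ (a_n^2+b_n^2) = 6*pi**2.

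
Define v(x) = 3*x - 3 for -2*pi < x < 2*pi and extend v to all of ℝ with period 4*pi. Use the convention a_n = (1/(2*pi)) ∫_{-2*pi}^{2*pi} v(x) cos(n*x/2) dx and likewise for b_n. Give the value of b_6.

-2

b_6 = (1/(2*pi)) ∫_{-2*pi}^{2*pi} v(x) sin(3*x) dx.
Integrating by parts (boundary term plus one more integral), an antiderivative of (3*x - 3) sin(3*x) is -x*cos(3*x) + sin(3*x)/3 + cos(3*x); evaluating from -2*pi to 2*pi: ∫_{-2*pi}^{2*pi} (3*x - 3) sin(3*x) dx = (1 - 2*pi) - (1 + 2*pi) = -4*pi.
Hence b_6 = (1/(2*pi))·(-4*pi) = -2.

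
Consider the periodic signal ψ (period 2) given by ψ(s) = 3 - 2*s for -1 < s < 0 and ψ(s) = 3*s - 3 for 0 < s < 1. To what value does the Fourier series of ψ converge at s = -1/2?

ψ is continuous at s = -1/2 with value 4, so the series converges to 4 there.

4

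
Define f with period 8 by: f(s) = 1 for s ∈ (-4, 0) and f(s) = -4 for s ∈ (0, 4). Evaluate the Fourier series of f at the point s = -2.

f is continuous at s = -2 with value 1, so the series converges to 1 there.

1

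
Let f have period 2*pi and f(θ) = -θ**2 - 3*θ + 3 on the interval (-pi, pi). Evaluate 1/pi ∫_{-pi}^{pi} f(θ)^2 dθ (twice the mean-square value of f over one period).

1/pi ∫_{-pi}^{pi} f(θ)^2 dθ = 1/pi · (2*pi*(45 + 5*pi**2 + pi**4)/5) = 18 + 2*pi**2 + 2*pi**4/5.

18 + 2*pi**2 + 2*pi**4/5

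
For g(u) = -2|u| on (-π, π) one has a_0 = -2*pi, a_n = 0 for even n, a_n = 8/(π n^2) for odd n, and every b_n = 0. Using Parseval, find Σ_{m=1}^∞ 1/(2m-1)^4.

Parseval: a_0^2/2 + Σ a_n^2 = (1/π) ∫_{-π}^{π} g(u)^2 du = 8*pi**2/3.
Subtract a_0^2/2 = 2*pi**2: Σ a_n^2 = 2*pi**2/3.
Only odd n contribute, with a_n^2 = 64/(π^2 n^4), so Σ_{m≥1} 1/(2m-1)^4 = π^2·(2*pi**2/3)/64 = pi**4/96.

pi**4/96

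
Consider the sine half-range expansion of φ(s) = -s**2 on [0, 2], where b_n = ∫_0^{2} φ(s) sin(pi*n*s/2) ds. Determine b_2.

b_2 = ∫_0^{2} (-s**2) sin(pi*s) ds.
Integrating by parts twice (tabular method), an antiderivative of (-s**2) sin(pi*s) is s**2*cos(pi*s)/pi - 2*s*sin(pi*s)/pi**2 - 2*cos(pi*s)/pi**3; evaluating from 0 to 2: ∫_{0}^{2} (-s**2) sin(pi*s) ds = (-2/pi**3 + 4/pi) - (-2/pi**3) = 4/pi.
Hence b_2 = 4/pi.

4/pi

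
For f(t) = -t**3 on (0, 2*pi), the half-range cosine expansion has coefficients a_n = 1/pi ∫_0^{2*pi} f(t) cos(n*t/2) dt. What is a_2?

a_2 = 1/pi ∫_0^{2*pi} (-t**3) cos(t) dt.
Integrating by parts three times (tabular method), an antiderivative of (-t**3) cos(t) is -t**3*sin(t) - 3*t**2*cos(t) + 6*t*sin(t) + 6*cos(t); evaluating from 0 to 2*pi: ∫_{0}^{2*pi} (-t**3) cos(t) dt = (6 - 12*pi**2) - (6) = -12*pi**2.
Hence a_2 = (1/pi)·(-12*pi**2) = -12*pi.

-12*pi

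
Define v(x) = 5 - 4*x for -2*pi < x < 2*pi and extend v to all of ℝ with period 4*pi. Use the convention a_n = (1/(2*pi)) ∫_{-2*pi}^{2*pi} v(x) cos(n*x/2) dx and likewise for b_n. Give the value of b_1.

-16

b_1 = (1/(2*pi)) ∫_{-2*pi}^{2*pi} v(x) sin(x/2) dx.
Integrating by parts (boundary term plus one more integral), an antiderivative of (5 - 4*x) sin(x/2) is 8*x*cos(x/2) - 16*sin(x/2) - 10*cos(x/2); evaluating from -2*pi to 2*pi: ∫_{-2*pi}^{2*pi} (5 - 4*x) sin(x/2) dx = (10 - 16*pi) - (10 + 16*pi) = -32*pi.
Hence b_1 = (1/(2*pi))·(-32*pi) = -16.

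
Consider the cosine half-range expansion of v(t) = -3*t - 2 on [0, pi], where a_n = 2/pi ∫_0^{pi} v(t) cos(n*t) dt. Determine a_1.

a_1 = 2/pi ∫_0^{pi} (-3*t - 2) cos(t) dt.
Integrating by parts (boundary term plus one more integral), an antiderivative of (-3*t - 2) cos(t) is -3*t*sin(t) - 2*sin(t) - 3*cos(t); evaluating from 0 to pi: ∫_{0}^{pi} (-3*t - 2) cos(t) dt = (3) - (-3) = 6.
Hence a_1 = (2/pi)·(6) = 12/pi.

12/pi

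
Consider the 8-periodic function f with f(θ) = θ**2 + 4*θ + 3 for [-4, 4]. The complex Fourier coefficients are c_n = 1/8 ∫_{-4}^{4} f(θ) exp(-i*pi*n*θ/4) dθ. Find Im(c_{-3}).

16/(3*pi)

Since f is real-valued, Im(c_{-3}) = -1/8 ∫_{-4}^{4} f(θ) sin(-3*pi*θ/4) dθ = b_{3}/2.
Integrating by parts twice (tabular method), an antiderivative of (θ**2 + 4*θ + 3) sin(-3*pi*θ/4) is 4*θ**2*cos(3*pi*θ/4)/(3*pi) - 32*θ*sin(3*pi*θ/4)/(9*pi**2) + 16*θ*cos(3*pi*θ/4)/(3*pi) - 64*sin(3*pi*θ/4)/(9*pi**2) - 128*cos(3*pi*θ/4)/(27*pi**3) + 4*cos(3*pi*θ/4)/pi; evaluating from -4 to 4: ∫_{-4}^{4} (θ**2 + 4*θ + 3) sin(-3*pi*θ/4) dθ = (4*(32 - 315*pi**2)/(27*pi**3)) - (-4/pi + 128/(27*pi**3)) = -128/(3*pi).
Hence Im(c_{-3}) = (-1/8)·(-128/(3*pi)) = 16/(3*pi).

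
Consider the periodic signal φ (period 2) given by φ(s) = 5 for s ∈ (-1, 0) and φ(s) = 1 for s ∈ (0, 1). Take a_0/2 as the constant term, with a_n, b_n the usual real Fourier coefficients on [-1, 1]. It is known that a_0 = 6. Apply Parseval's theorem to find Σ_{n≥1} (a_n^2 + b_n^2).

8

Parseval: a_0^2/2 + Σ_{n≥1} (a_n^2+b_n^2) = ∫_{-1}^{1} φ(s)^2 ds = 26.
Subtract a_0^2/2 = 18: Σ (a_n^2+b_n^2) = 8.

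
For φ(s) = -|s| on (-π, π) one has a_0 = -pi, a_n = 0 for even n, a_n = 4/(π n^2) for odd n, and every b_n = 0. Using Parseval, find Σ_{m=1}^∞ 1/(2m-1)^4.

pi**4/96

Parseval: a_0^2/2 + Σ a_n^2 = (1/π) ∫_{-π}^{π} φ(s)^2 ds = 2*pi**2/3.
Subtract a_0^2/2 = pi**2/2: Σ a_n^2 = pi**2/6.
Only odd n contribute, with a_n^2 = 16/(π^2 n^4), so Σ_{m≥1} 1/(2m-1)^4 = π^2·(pi**2/6)/16 = pi**4/96.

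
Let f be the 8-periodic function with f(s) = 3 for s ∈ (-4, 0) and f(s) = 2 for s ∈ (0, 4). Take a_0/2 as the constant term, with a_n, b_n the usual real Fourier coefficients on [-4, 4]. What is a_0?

a_0 = 1/4 ∫_{-4}^{4} f(s) ds = 1/4 · (20) = 5.

5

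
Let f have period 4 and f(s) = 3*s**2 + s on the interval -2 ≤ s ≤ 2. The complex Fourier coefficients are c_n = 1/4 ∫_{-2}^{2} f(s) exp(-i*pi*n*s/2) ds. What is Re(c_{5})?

-24/(25*pi**2)

Since f is real-valued, Re(c_{5}) = 1/4 ∫_{-2}^{2} f(s) cos(5*pi*s/2) ds = a_{5}/2.
Integrating by parts twice (tabular method), an antiderivative of (3*s**2 + s) cos(5*pi*s/2) is 6*s**2*sin(5*pi*s/2)/(5*pi) + 2*s*sin(5*pi*s/2)/(5*pi) + 24*s*cos(5*pi*s/2)/(25*pi**2) - 48*sin(5*pi*s/2)/(125*pi**3) + 4*cos(5*pi*s/2)/(25*pi**2); evaluating from -2 to 2: ∫_{-2}^{2} (3*s**2 + s) cos(5*pi*s/2) ds = (-52/(25*pi**2)) - (44/(25*pi**2)) = -96/(25*pi**2).
Hence Re(c_{5}) = (1/4)·(-96/(25*pi**2)) = -24/(25*pi**2).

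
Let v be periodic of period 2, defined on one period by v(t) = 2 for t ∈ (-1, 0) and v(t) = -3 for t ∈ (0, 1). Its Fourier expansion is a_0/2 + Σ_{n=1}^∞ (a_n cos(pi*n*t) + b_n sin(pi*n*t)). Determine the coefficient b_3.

-10/(3*pi)

b_3 = ∫_{-1}^{1} v(t) sin(3*pi*t) dt.
Split the integral at the breakpoints.
Directly, an antiderivative of (2) sin(3*pi*t) is -2*cos(3*pi*t)/(3*pi); evaluating from -1 to 0: ∫_{-1}^{0} (2) sin(3*pi*t) dt = (-2/(3*pi)) - (2/(3*pi)) = -4/(3*pi).
Directly, an antiderivative of (-3) sin(3*pi*t) is cos(3*pi*t)/pi; evaluating from 0 to 1: ∫_{0}^{1} (-3) sin(3*pi*t) dt = (-1/pi) - (1/pi) = -2/pi.
Summing the pieces gives b_3 = -10/(3*pi).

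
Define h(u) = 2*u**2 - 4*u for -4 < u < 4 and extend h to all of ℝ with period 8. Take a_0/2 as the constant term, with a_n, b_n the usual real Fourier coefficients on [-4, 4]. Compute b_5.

b_5 = 1/4 ∫_{-4}^{4} h(u) sin(5*pi*u/4) du.
Integrating by parts twice (tabular method), an antiderivative of (2*u**2 - 4*u) sin(5*pi*u/4) is -8*u**2*cos(5*pi*u/4)/(5*pi) + 64*u*sin(5*pi*u/4)/(25*pi**2) + 16*u*cos(5*pi*u/4)/(5*pi) - 64*sin(5*pi*u/4)/(25*pi**2) + 256*cos(5*pi*u/4)/(125*pi**3); evaluating from -4 to 4: ∫_{-4}^{4} (2*u**2 - 4*u) sin(5*pi*u/4) du = (64*(-4 + 25*pi**2)/(125*pi**3)) - (64*(-4 + 75*pi**2)/(125*pi**3)) = -128/(5*pi).
Hence b_5 = (1/4)·(-128/(5*pi)) = -32/(5*pi).

-32/(5*pi)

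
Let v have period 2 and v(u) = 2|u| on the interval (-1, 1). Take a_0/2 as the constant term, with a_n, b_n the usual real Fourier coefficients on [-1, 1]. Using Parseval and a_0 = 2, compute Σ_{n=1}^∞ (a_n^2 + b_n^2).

Parseval: a_0^2/2 + Σ_{n≥1} (a_n^2+b_n^2) = ∫_{-1}^{1} v(u)^2 du = 8/3.
Subtract a_0^2/2 = 2: Σ (a_n^2+b_n^2) = 2/3.

2/3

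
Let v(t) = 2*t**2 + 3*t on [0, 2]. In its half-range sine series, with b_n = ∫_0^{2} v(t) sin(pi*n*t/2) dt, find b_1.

-64/pi**3 + 28/pi

b_1 = ∫_0^{2} (2*t**2 + 3*t) sin(pi*t/2) dt.
Integrating by parts twice (tabular method), an antiderivative of (2*t**2 + 3*t) sin(pi*t/2) is -4*t**2*cos(pi*t/2)/pi + 16*t*sin(pi*t/2)/pi**2 - 6*t*cos(pi*t/2)/pi + 12*sin(pi*t/2)/pi**2 + 32*cos(pi*t/2)/pi**3; evaluating from 0 to 2: ∫_{0}^{2} (2*t**2 + 3*t) sin(pi*t/2) dt = (-32/pi**3 + 28/pi) - (32/pi**3) = -64/pi**3 + 28/pi.
Hence b_1 = -64/pi**3 + 28/pi.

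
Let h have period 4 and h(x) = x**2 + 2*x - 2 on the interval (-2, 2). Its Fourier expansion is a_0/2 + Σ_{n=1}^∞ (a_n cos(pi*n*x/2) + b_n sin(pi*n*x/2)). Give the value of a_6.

a_6 = 1/2 ∫_{-2}^{2} h(x) cos(3*pi*x) dx.
Integrating by parts twice (tabular method), an antiderivative of (x**2 + 2*x - 2) cos(3*pi*x) is x**2*sin(3*pi*x)/(3*pi) + 2*x*sin(3*pi*x)/(3*pi) + 2*x*cos(3*pi*x)/(9*pi**2) - 2*sin(3*pi*x)/(3*pi) - 2*sin(3*pi*x)/(27*pi**3) + 2*cos(3*pi*x)/(9*pi**2); evaluating from -2 to 2: ∫_{-2}^{2} (x**2 + 2*x - 2) cos(3*pi*x) dx = (2/(3*pi**2)) - (-2/(9*pi**2)) = 8/(9*pi**2).
Hence a_6 = (1/2)·(8/(9*pi**2)) = 4/(9*pi**2).

4/(9*pi**2)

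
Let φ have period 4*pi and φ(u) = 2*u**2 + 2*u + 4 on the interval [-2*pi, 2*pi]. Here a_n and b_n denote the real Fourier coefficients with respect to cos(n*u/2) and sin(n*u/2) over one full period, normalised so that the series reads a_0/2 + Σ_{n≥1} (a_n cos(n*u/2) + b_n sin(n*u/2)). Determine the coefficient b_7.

8/7

b_7 = (1/(2*pi)) ∫_{-2*pi}^{2*pi} φ(u) sin(7*u/2) du.
Integrating by parts twice (tabular method), an antiderivative of (2*u**2 + 2*u + 4) sin(7*u/2) is -4*u**2*cos(7*u/2)/7 + 16*u*sin(7*u/2)/49 - 4*u*cos(7*u/2)/7 + 8*sin(7*u/2)/49 - 360*cos(7*u/2)/343; evaluating from -2*pi to 2*pi: ∫_{-2*pi}^{2*pi} (2*u**2 + 2*u + 4) sin(7*u/2) du = (360/343 + 8*pi/7 + 16*pi**2/7) - (-8*pi/7 + 360/343 + 16*pi**2/7) = 16*pi/7.
Hence b_7 = (1/(2*pi))·(16*pi/7) = 8/7.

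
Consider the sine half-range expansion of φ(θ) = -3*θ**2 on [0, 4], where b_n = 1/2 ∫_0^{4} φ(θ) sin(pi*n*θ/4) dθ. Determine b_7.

b_7 = 1/2 ∫_0^{4} (-3*θ**2) sin(7*pi*θ/4) dθ.
Integrating by parts twice (tabular method), an antiderivative of (-3*θ**2) sin(7*pi*θ/4) is 12*θ**2*cos(7*pi*θ/4)/(7*pi) - 96*θ*sin(7*pi*θ/4)/(49*pi**2) - 384*cos(7*pi*θ/4)/(343*pi**3); evaluating from 0 to 4: ∫_{0}^{4} (-3*θ**2) sin(7*pi*θ/4) dθ = (192*(2 - 49*pi**2)/(343*pi**3)) - (-384/(343*pi**3)) = 192*(4 - 49*pi**2)/(343*pi**3).
Hence b_7 = (1/2)·(192*(4 - 49*pi**2)/(343*pi**3)) = 96*(4 - 49*pi**2)/(343*pi**3).

96*(4 - 49*pi**2)/(343*pi**3)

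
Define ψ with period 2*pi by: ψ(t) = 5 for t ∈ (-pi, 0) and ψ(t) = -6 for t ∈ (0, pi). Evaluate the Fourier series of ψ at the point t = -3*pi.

t = -3*pi differs from t = -pi by -1 full period(s), and the series is 2*pi-periodic.
At t = -pi the one-sided limits are ψ(-pi^-) = -6 and ψ(-pi^+) = 5.
By Dirichlet's theorem the series converges to their average, [(-6) + (5)]/2 = -1/2.

-1/2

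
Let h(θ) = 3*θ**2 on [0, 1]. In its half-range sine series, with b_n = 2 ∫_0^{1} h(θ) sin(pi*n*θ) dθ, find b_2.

-3/pi

b_2 = 2 ∫_0^{1} (3*θ**2) sin(2*pi*θ) dθ.
Integrating by parts twice (tabular method), an antiderivative of (3*θ**2) sin(2*pi*θ) is -3*θ**2*cos(2*pi*θ)/(2*pi) + 3*θ*sin(2*pi*θ)/(2*pi**2) + 3*cos(2*pi*θ)/(4*pi**3); evaluating from 0 to 1: ∫_{0}^{1} (3*θ**2) sin(2*pi*θ) dθ = (3*(1 - 2*pi**2)/(4*pi**3)) - (3/(4*pi**3)) = -3/(2*pi).
Hence b_2 = 2·(-3/(2*pi)) = -3/pi.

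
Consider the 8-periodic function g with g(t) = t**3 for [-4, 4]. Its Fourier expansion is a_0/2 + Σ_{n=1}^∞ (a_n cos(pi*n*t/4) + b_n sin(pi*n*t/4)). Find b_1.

b_1 = 1/4 ∫_{-4}^{4} g(t) sin(pi*t/4) dt.
g is odd and sin(pi*t/4) is odd, so the integrand is even and b_1 = 1/2 ∫_0^{4} g(t) sin(pi*t/4) dt.
Integrating by parts three times (tabular method), an antiderivative of (t**3) sin(pi*t/4) is -4*t**3*cos(pi*t/4)/pi + 48*t**2*sin(pi*t/4)/pi**2 + 384*t*cos(pi*t/4)/pi**3 - 1536*sin(pi*t/4)/pi**4; evaluating from 0 to 4: ∫_{0}^{4} (t**3) sin(pi*t/4) dt = (-1536/pi**3 + 256/pi) - (0) = -1536/pi**3 + 256/pi.
Hence b_1 = (1/2)·(-1536/pi**3 + 256/pi) = -768/pi**3 + 128/pi.

-768/pi**3 + 128/pi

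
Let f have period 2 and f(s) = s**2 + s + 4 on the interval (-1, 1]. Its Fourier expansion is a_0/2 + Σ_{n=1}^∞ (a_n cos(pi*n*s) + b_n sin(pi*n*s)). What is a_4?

a_4 = ∫_{-1}^{1} f(s) cos(4*pi*s) ds.
Integrating by parts twice (tabular method), an antiderivative of (s**2 + s + 4) cos(4*pi*s) is s**2*sin(4*pi*s)/(4*pi) + s*sin(4*pi*s)/(4*pi) + s*cos(4*pi*s)/(8*pi**2) - sin(4*pi*s)/(32*pi**3) + sin(4*pi*s)/pi + cos(4*pi*s)/(16*pi**2); evaluating from -1 to 1: ∫_{-1}^{1} (s**2 + s + 4) cos(4*pi*s) ds = (3/(16*pi**2)) - (-1/(16*pi**2)) = 1/(4*pi**2).
Hence a_4 = 1/(4*pi**2).

1/(4*pi**2)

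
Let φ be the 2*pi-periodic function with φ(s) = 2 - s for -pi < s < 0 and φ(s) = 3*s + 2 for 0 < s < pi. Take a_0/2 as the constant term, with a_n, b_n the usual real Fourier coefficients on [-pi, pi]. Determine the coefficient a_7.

-8/(49*pi)

a_7 = 1/pi ∫_{-pi}^{pi} φ(s) cos(7*s) ds.
Split the integral at the breakpoints.
Integrating by parts (boundary term plus one more integral), an antiderivative of (2 - s) cos(7*s) is -s*sin(7*s)/7 + 2*sin(7*s)/7 - cos(7*s)/49; evaluating from -pi to 0: ∫_{-pi}^{0} (2 - s) cos(7*s) ds = (-1/49) - (1/49) = -2/49.
Integrating by parts (boundary term plus one more integral), an antiderivative of (3*s + 2) cos(7*s) is 3*s*sin(7*s)/7 + 2*sin(7*s)/7 + 3*cos(7*s)/49; evaluating from 0 to pi: ∫_{0}^{pi} (3*s + 2) cos(7*s) ds = (-3/49) - (3/49) = -6/49.
Summing the pieces and multiplying by (1/pi) gives a_7 = -8/(49*pi).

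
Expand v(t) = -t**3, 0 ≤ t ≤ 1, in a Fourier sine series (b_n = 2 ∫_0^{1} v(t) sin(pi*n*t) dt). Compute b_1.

b_1 = 2 ∫_0^{1} (-t**3) sin(pi*t) dt.
Integrating by parts three times (tabular method), an antiderivative of (-t**3) sin(pi*t) is t**3*cos(pi*t)/pi - 3*t**2*sin(pi*t)/pi**2 - 6*t*cos(pi*t)/pi**3 + 6*sin(pi*t)/pi**4; evaluating from 0 to 1: ∫_{0}^{1} (-t**3) sin(pi*t) dt = ((6 - pi**2)/pi**3) - (0) = (6 - pi**2)/pi**3.
Hence b_1 = 2·((6 - pi**2)/pi**3) = -2/pi + 12/pi**3.

-2/pi + 12/pi**3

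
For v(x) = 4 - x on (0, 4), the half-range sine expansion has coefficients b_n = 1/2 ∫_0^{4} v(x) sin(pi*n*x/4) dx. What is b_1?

b_1 = 1/2 ∫_0^{4} (4 - x) sin(pi*x/4) dx.
Integrating by parts (boundary term plus one more integral), an antiderivative of (4 - x) sin(pi*x/4) is 4*x*cos(pi*x/4)/pi - 16*sin(pi*x/4)/pi**2 - 16*cos(pi*x/4)/pi; evaluating from 0 to 4: ∫_{0}^{4} (4 - x) sin(pi*x/4) dx = (0) - (-16/pi) = 16/pi.
Hence b_1 = (1/2)·(16/pi) = 8/pi.

8/pi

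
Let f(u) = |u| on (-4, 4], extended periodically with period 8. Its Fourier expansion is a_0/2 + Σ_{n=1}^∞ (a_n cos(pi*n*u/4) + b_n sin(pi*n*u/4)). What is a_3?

a_3 = 1/4 ∫_{-4}^{4} f(u) cos(3*pi*u/4) du.
f is even and cos(3*pi*u/4) is even, so the integrand is even and a_3 = 1/2 ∫_0^{4} f(u) cos(3*pi*u/4) du.
Integrating by parts (boundary term plus one more integral), an antiderivative of (u) cos(3*pi*u/4) is 4*u*sin(3*pi*u/4)/(3*pi) + 16*cos(3*pi*u/4)/(9*pi**2); evaluating from 0 to 4: ∫_{0}^{4} (u) cos(3*pi*u/4) du = (-16/(9*pi**2)) - (16/(9*pi**2)) = -32/(9*pi**2).
Hence a_3 = (1/2)·(-32/(9*pi**2)) = -16/(9*pi**2).

-16/(9*pi**2)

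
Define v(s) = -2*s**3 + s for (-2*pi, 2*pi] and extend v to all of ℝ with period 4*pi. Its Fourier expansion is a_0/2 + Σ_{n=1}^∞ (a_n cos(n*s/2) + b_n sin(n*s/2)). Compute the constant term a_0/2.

a_0 = (1/(2*pi)) ∫_{-2*pi}^{2*pi} v(s) ds = (1/(2*pi)) · (0) = 0.
So the constant term a_0/2 = 0.

0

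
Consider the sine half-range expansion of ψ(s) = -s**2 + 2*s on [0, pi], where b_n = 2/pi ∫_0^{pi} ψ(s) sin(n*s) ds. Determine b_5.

2*(-25*pi**2 + 4 + 50*pi)/(125*pi)

b_5 = 2/pi ∫_0^{pi} (-s**2 + 2*s) sin(5*s) ds.
Integrating by parts twice (tabular method), an antiderivative of (-s**2 + 2*s) sin(5*s) is s**2*cos(5*s)/5 - 2*s*sin(5*s)/25 - 2*s*cos(5*s)/5 + 2*sin(5*s)/25 - 2*cos(5*s)/125; evaluating from 0 to pi: ∫_{0}^{pi} (-s**2 + 2*s) sin(5*s) ds = (-pi**2/5 + 2/125 + 2*pi/5) - (-2/125) = -pi**2/5 + 4/125 + 2*pi/5.
Hence b_5 = (2/pi)·(-pi**2/5 + 4/125 + 2*pi/5) = 2*(-25*pi**2 + 4 + 50*pi)/(125*pi).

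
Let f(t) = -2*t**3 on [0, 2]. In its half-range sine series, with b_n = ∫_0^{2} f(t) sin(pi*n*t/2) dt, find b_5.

32*(6 - 25*pi**2)/(125*pi**3)

b_5 = ∫_0^{2} (-2*t**3) sin(5*pi*t/2) dt.
Integrating by parts three times (tabular method), an antiderivative of (-2*t**3) sin(5*pi*t/2) is 4*t**3*cos(5*pi*t/2)/(5*pi) - 24*t**2*sin(5*pi*t/2)/(25*pi**2) - 96*t*cos(5*pi*t/2)/(125*pi**3) + 192*sin(5*pi*t/2)/(625*pi**4); evaluating from 0 to 2: ∫_{0}^{2} (-2*t**3) sin(5*pi*t/2) dt = (32*(6 - 25*pi**2)/(125*pi**3)) - (0) = 32*(6 - 25*pi**2)/(125*pi**3).
Hence b_5 = 32*(6 - 25*pi**2)/(125*pi**3).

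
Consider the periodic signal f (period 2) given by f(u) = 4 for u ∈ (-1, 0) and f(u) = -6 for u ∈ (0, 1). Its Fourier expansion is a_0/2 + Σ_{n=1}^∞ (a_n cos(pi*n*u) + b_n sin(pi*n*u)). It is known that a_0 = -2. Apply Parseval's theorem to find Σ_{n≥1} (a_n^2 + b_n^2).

Parseval: a_0^2/2 + Σ_{n≥1} (a_n^2+b_n^2) = ∫_{-1}^{1} f(u)^2 du = 52.
Subtract a_0^2/2 = 2: Σ (a_n^2+b_n^2) = 50.

50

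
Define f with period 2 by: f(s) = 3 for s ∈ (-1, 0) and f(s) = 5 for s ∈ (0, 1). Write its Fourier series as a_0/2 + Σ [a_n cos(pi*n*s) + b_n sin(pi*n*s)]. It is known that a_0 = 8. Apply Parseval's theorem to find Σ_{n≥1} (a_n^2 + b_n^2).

Parseval: a_0^2/2 + Σ_{n≥1} (a_n^2+b_n^2) = ∫_{-1}^{1} f(s)^2 ds = 34.
Subtract a_0^2/2 = 32: Σ (a_n^2+b_n^2) = 2.

2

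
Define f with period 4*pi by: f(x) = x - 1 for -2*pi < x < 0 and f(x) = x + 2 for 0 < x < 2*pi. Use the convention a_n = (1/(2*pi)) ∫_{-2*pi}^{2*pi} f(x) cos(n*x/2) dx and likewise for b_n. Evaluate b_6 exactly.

b_6 = (1/(2*pi)) ∫_{-2*pi}^{2*pi} f(x) sin(3*x) dx.
Split the integral at the breakpoints.
Integrating by parts (boundary term plus one more integral), an antiderivative of (x - 1) sin(3*x) is -x*cos(3*x)/3 + sin(3*x)/9 + cos(3*x)/3; evaluating from -2*pi to 0: ∫_{-2*pi}^{0} (x - 1) sin(3*x) dx = (1/3) - (1/3 + 2*pi/3) = -2*pi/3.
Integrating by parts (boundary term plus one more integral), an antiderivative of (x + 2) sin(3*x) is -x*cos(3*x)/3 + sin(3*x)/9 - 2*cos(3*x)/3; evaluating from 0 to 2*pi: ∫_{0}^{2*pi} (x + 2) sin(3*x) dx = (-2*pi/3 - 2/3) - (-2/3) = -2*pi/3.
Summing the pieces and multiplying by (1/(2*pi)) gives b_6 = -2/3.

-2/3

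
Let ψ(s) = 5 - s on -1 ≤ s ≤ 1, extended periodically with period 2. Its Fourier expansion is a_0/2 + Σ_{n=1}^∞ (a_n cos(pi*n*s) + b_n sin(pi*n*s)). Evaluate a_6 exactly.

0

a_6 = ∫_{-1}^{1} ψ(s) cos(6*pi*s) ds.
Integrating by parts (boundary term plus one more integral), an antiderivative of (5 - s) cos(6*pi*s) is -s*sin(6*pi*s)/(6*pi) + 5*sin(6*pi*s)/(6*pi) - cos(6*pi*s)/(36*pi**2); evaluating from -1 to 1: ∫_{-1}^{1} (5 - s) cos(6*pi*s) ds = (-1/(36*pi**2)) - (-1/(36*pi**2)) = 0.
Hence a_6 = 0.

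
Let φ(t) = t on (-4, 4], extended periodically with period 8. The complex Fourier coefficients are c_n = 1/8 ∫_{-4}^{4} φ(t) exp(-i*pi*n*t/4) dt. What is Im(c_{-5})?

4/(5*pi)

Since φ is real-valued, Im(c_{-5}) = -1/8 ∫_{-4}^{4} φ(t) sin(-5*pi*t/4) dt = b_{5}/2.
φ is odd and sin(-5*pi*t/4) is odd, so the integrand is even: ∫_{-4}^{4} φ(t) sin(-5*pi*t/4) dt = 2∫_0^{4} φ(t) sin(-5*pi*t/4) dt.
Integrating by parts (boundary term plus one more integral), an antiderivative of (t) sin(-5*pi*t/4) is 4*t*cos(5*pi*t/4)/(5*pi) - 16*sin(5*pi*t/4)/(25*pi**2); evaluating from 0 to 4: ∫_{0}^{4} (t) sin(-5*pi*t/4) dt = (-16/(5*pi)) - (0) = -16/(5*pi).
So ∫_{-4}^{4} φ(t) sin(-5*pi*t/4) dt = -32/(5*pi).
Hence Im(c_{-5}) = (-1/8)·(-32/(5*pi)) = 4/(5*pi).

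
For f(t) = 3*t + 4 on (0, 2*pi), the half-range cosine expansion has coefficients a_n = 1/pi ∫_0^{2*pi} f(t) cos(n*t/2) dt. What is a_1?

a_1 = 1/pi ∫_0^{2*pi} (3*t + 4) cos(t/2) dt.
Integrating by parts (boundary term plus one more integral), an antiderivative of (3*t + 4) cos(t/2) is 6*t*sin(t/2) + 8*sin(t/2) + 12*cos(t/2); evaluating from 0 to 2*pi: ∫_{0}^{2*pi} (3*t + 4) cos(t/2) dt = (-12) - (12) = -24.
Hence a_1 = (1/pi)·(-24) = -24/pi.

-24/pi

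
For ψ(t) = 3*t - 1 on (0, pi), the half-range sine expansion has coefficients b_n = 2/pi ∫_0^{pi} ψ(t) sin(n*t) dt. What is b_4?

b_4 = 2/pi ∫_0^{pi} (3*t - 1) sin(4*t) dt.
Integrating by parts (boundary term plus one more integral), an antiderivative of (3*t - 1) sin(4*t) is -3*t*cos(4*t)/4 + 3*sin(4*t)/16 + cos(4*t)/4; evaluating from 0 to pi: ∫_{0}^{pi} (3*t - 1) sin(4*t) dt = (1/4 - 3*pi/4) - (1/4) = -3*pi/4.
Hence b_4 = (2/pi)·(-3*pi/4) = -3/2.

-3/2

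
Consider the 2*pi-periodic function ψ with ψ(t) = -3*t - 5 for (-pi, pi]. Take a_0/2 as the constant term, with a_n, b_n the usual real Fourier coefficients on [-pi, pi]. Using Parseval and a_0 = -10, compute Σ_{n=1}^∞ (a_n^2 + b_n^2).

6*pi**2

Parseval: a_0^2/2 + Σ_{n≥1} (a_n^2+b_n^2) = 1/pi ∫_{-pi}^{pi} ψ(t)^2 dt = 50 + 6*pi**2.
Subtract a_0^2/2 = 50: Σ (a_n^2+b_n^2) = 6*pi**2.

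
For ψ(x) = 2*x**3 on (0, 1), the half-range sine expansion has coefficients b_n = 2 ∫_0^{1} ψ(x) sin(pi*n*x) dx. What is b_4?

b_4 = 2 ∫_0^{1} (2*x**3) sin(4*pi*x) dx.
Integrating by parts three times (tabular method), an antiderivative of (2*x**3) sin(4*pi*x) is -x**3*cos(4*pi*x)/(2*pi) + 3*x**2*sin(4*pi*x)/(8*pi**2) + 3*x*cos(4*pi*x)/(16*pi**3) - 3*sin(4*pi*x)/(64*pi**4); evaluating from 0 to 1: ∫_{0}^{1} (2*x**3) sin(4*pi*x) dx = ((3 - 8*pi**2)/(16*pi**3)) - (0) = (3 - 8*pi**2)/(16*pi**3).
Hence b_4 = 2·((3 - 8*pi**2)/(16*pi**3)) = (3/8 - pi**2)/pi**3.

(3/8 - pi**2)/pi**3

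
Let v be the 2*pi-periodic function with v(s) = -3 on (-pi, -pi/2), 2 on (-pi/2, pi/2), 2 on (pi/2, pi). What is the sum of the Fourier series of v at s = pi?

-1/2

s = pi differs from s = -pi by 1 full period(s), and the series is 2*pi-periodic.
At s = -pi the one-sided limits are v(-pi^-) = 2 and v(-pi^+) = -3.
By Dirichlet's theorem the series converges to their average, [(2) + (-3)]/2 = -1/2.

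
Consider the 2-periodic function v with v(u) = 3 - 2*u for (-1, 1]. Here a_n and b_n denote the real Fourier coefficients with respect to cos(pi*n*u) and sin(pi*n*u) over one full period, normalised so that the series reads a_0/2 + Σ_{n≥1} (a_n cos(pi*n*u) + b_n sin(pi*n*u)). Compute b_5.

b_5 = ∫_{-1}^{1} v(u) sin(5*pi*u) du.
Integrating by parts (boundary term plus one more integral), an antiderivative of (3 - 2*u) sin(5*pi*u) is 2*u*cos(5*pi*u)/(5*pi) - 2*sin(5*pi*u)/(25*pi**2) - 3*cos(5*pi*u)/(5*pi); evaluating from -1 to 1: ∫_{-1}^{1} (3 - 2*u) sin(5*pi*u) du = (1/(5*pi)) - (1/pi) = -4/(5*pi).
Hence b_5 = -4/(5*pi).

-4/(5*pi)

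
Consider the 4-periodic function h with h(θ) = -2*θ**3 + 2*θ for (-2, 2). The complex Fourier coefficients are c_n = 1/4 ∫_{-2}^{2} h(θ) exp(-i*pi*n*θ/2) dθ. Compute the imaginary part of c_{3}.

-32/(9*pi**3) + 4/pi

Since h is real-valued, Im(c_{3}) = -1/4 ∫_{-2}^{2} h(θ) sin(3*pi*θ/2) dθ = -b_{3}/2.
h is odd and sin(3*pi*θ/2) is odd, so the integrand is even: ∫_{-2}^{2} h(θ) sin(3*pi*θ/2) dθ = 2∫_0^{2} h(θ) sin(3*pi*θ/2) dθ.
Integrating by parts three times (tabular method), an antiderivative of (-2*θ**3 + 2*θ) sin(3*pi*θ/2) is 4*θ**3*cos(3*pi*θ/2)/(3*pi) - 8*θ**2*sin(3*pi*θ/2)/(3*pi**2) - 4*θ*cos(3*pi*θ/2)/(3*pi) - 32*θ*cos(3*pi*θ/2)/(9*pi**3) + 64*sin(3*pi*θ/2)/(27*pi**4) + 8*sin(3*pi*θ/2)/(9*pi**2); evaluating from 0 to 2: ∫_{0}^{2} (-2*θ**3 + 2*θ) sin(3*pi*θ/2) dθ = (-8/pi + 64/(9*pi**3)) - (0) = -8/pi + 64/(9*pi**3).
So ∫_{-2}^{2} h(θ) sin(3*pi*θ/2) dθ = -16/pi + 128/(9*pi**3).
Hence Im(c_{3}) = (-1/4)·(-16/pi + 128/(9*pi**3)) = -32/(9*pi**3) + 4/pi.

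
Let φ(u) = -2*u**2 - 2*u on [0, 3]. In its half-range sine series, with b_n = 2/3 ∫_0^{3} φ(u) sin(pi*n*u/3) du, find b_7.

48*(3 - 49*pi**2)/(343*pi**3)

b_7 = 2/3 ∫_0^{3} (-2*u**2 - 2*u) sin(7*pi*u/3) du.
Integrating by parts twice (tabular method), an antiderivative of (-2*u**2 - 2*u) sin(7*pi*u/3) is 6*u**2*cos(7*pi*u/3)/(7*pi) - 36*u*sin(7*pi*u/3)/(49*pi**2) + 6*u*cos(7*pi*u/3)/(7*pi) - 18*sin(7*pi*u/3)/(49*pi**2) - 108*cos(7*pi*u/3)/(343*pi**3); evaluating from 0 to 3: ∫_{0}^{3} (-2*u**2 - 2*u) sin(7*pi*u/3) du = (36*(3 - 98*pi**2)/(343*pi**3)) - (-108/(343*pi**3)) = 72*(3 - 49*pi**2)/(343*pi**3).
Hence b_7 = (2/3)·(72*(3 - 49*pi**2)/(343*pi**3)) = 48*(3 - 49*pi**2)/(343*pi**3).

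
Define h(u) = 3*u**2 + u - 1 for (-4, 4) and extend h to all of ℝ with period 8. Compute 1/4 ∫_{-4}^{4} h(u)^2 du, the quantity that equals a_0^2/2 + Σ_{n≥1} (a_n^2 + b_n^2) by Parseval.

1/4 ∫_{-4}^{4} h(u)^2 du = 1/4 · (52216/15) = 13054/15.

13054/15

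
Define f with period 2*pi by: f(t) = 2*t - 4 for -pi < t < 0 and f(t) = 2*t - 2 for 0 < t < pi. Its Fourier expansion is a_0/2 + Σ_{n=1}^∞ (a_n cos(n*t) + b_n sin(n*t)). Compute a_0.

a_0 = 1/pi ∫_{-pi}^{pi} f(t) dt = 1/pi · (-6*pi) = -6.

-6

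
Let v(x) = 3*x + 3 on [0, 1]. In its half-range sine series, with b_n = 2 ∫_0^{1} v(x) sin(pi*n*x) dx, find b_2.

-3/pi

b_2 = 2 ∫_0^{1} (3*x + 3) sin(2*pi*x) dx.
Integrating by parts (boundary term plus one more integral), an antiderivative of (3*x + 3) sin(2*pi*x) is -3*x*cos(2*pi*x)/(2*pi) + 3*sin(2*pi*x)/(4*pi**2) - 3*cos(2*pi*x)/(2*pi); evaluating from 0 to 1: ∫_{0}^{1} (3*x + 3) sin(2*pi*x) dx = (-3/pi) - (-3/(2*pi)) = -3/(2*pi).
Hence b_2 = 2·(-3/(2*pi)) = -3/pi.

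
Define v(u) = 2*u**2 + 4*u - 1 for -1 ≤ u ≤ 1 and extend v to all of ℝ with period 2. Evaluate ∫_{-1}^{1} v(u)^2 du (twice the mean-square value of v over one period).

∫_{-1}^{1} v(u)^2 du = 58/5.

58/5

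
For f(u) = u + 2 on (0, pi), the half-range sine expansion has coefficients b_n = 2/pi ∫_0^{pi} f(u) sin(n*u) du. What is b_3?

b_3 = 2/pi ∫_0^{pi} (u + 2) sin(3*u) du.
Integrating by parts (boundary term plus one more integral), an antiderivative of (u + 2) sin(3*u) is -u*cos(3*u)/3 + sin(3*u)/9 - 2*cos(3*u)/3; evaluating from 0 to pi: ∫_{0}^{pi} (u + 2) sin(3*u) du = (2/3 + pi/3) - (-2/3) = pi/3 + 4/3.
Hence b_3 = (2/pi)·(pi/3 + 4/3) = 2*(pi + 4)/(3*pi).

2*(pi + 4)/(3*pi)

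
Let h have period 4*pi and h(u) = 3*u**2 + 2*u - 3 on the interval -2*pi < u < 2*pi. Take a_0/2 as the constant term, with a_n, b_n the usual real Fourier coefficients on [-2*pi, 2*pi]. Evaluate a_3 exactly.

a_3 = (1/(2*pi)) ∫_{-2*pi}^{2*pi} h(u) cos(3*u/2) du.
Integrating by parts twice (tabular method), an antiderivative of (3*u**2 + 2*u - 3) cos(3*u/2) is 2*u**2*sin(3*u/2) + 4*u*sin(3*u/2)/3 + 8*u*cos(3*u/2)/3 - 34*sin(3*u/2)/9 + 8*cos(3*u/2)/9; evaluating from -2*pi to 2*pi: ∫_{-2*pi}^{2*pi} (3*u**2 + 2*u - 3) cos(3*u/2) du = (-16*pi/3 - 8/9) - (-8/9 + 16*pi/3) = -32*pi/3.
Hence a_3 = (1/(2*pi))·(-32*pi/3) = -16/3.

-16/3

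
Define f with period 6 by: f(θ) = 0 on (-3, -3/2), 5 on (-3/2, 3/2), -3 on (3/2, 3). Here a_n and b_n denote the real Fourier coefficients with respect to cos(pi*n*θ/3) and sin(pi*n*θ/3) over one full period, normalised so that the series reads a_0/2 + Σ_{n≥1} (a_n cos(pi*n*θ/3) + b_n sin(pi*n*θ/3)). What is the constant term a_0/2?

a_0 = 1/3 ∫_{-3}^{3} f(θ) dθ = 1/3 · (21/2) = 7/2.
So the constant term a_0/2 = 7/4.

7/4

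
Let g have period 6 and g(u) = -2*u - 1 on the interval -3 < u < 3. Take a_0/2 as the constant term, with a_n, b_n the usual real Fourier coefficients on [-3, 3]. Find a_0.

a_0 = 1/3 ∫_{-3}^{3} g(u) du = 1/3 · (-6) = -2.

-2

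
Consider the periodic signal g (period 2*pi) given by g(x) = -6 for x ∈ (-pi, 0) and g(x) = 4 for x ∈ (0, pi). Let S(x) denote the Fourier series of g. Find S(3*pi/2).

-6

x = 3*pi/2 differs from x = -pi/2 by 1 full period(s), and the series is 2*pi-periodic.
g is continuous at x = -pi/2 with value -6, so the series converges to -6 there.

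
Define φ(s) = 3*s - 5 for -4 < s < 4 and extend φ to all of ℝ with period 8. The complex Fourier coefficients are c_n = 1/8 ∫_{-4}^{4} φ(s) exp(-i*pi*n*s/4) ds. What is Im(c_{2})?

6/pi

Since φ is real-valued, Im(c_{2}) = -1/8 ∫_{-4}^{4} φ(s) sin(pi*s/2) ds = -b_{2}/2.
Integrating by parts (boundary term plus one more integral), an antiderivative of (3*s - 5) sin(pi*s/2) is -6*s*cos(pi*s/2)/pi + 12*sin(pi*s/2)/pi**2 + 10*cos(pi*s/2)/pi; evaluating from -4 to 4: ∫_{-4}^{4} (3*s - 5) sin(pi*s/2) ds = (-14/pi) - (34/pi) = -48/pi.
Hence Im(c_{2}) = (-1/8)·(-48/pi) = 6/pi.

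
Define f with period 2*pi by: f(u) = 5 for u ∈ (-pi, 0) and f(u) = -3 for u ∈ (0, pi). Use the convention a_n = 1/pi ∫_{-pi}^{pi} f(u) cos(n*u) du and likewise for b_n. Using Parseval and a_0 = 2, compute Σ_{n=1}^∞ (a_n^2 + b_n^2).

Parseval: a_0^2/2 + Σ_{n≥1} (a_n^2+b_n^2) = 1/pi ∫_{-pi}^{pi} f(u)^2 du = 34.
Subtract a_0^2/2 = 2: Σ (a_n^2+b_n^2) = 32.

32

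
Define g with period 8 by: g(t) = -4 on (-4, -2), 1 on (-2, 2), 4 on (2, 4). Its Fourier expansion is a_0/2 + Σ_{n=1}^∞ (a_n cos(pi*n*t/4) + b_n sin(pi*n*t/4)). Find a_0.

a_0 = 1/4 ∫_{-4}^{4} g(t) dt = 1/4 · (4) = 1.

1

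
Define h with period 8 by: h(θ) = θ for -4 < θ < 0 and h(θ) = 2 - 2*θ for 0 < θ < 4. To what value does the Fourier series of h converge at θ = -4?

At θ = -4 the one-sided limits are h(-4^-) = -6 and h(-4^+) = -4.
By Dirichlet's theorem the series converges to their average, [(-6) + (-4)]/2 = -5.

-5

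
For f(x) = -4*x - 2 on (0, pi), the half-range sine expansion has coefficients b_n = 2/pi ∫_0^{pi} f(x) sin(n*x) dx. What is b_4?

2

b_4 = 2/pi ∫_0^{pi} (-4*x - 2) sin(4*x) dx.
Integrating by parts (boundary term plus one more integral), an antiderivative of (-4*x - 2) sin(4*x) is x*cos(4*x) - sin(4*x)/4 + cos(4*x)/2; evaluating from 0 to pi: ∫_{0}^{pi} (-4*x - 2) sin(4*x) dx = (1/2 + pi) - (1/2) = pi.
Hence b_4 = (2/pi)·(pi) = 2.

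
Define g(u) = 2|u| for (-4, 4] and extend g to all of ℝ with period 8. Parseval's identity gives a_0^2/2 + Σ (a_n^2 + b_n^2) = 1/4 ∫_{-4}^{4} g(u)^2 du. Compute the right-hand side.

1/4 ∫_{-4}^{4} g(u)^2 du = 1/4 · (512/3) = 128/3.

128/3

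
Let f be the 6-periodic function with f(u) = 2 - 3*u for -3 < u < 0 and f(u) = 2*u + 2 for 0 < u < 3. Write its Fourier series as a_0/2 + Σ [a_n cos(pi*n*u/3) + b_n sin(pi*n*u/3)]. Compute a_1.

a_1 = 1/3 ∫_{-3}^{3} f(u) cos(pi*u/3) du.
Split the integral at the breakpoints.
Integrating by parts (boundary term plus one more integral), an antiderivative of (2 - 3*u) cos(pi*u/3) is -9*u*sin(pi*u/3)/pi + 6*sin(pi*u/3)/pi - 27*cos(pi*u/3)/pi**2; evaluating from -3 to 0: ∫_{-3}^{0} (2 - 3*u) cos(pi*u/3) du = (-27/pi**2) - (27/pi**2) = -54/pi**2.
Integrating by parts (boundary term plus one more integral), an antiderivative of (2*u + 2) cos(pi*u/3) is 6*u*sin(pi*u/3)/pi + 6*sin(pi*u/3)/pi + 18*cos(pi*u/3)/pi**2; evaluating from 0 to 3: ∫_{0}^{3} (2*u + 2) cos(pi*u/3) du = (-18/pi**2) - (18/pi**2) = -36/pi**2.
Summing the pieces and multiplying by (1/3) gives a_1 = -30/pi**2.

-30/pi**2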